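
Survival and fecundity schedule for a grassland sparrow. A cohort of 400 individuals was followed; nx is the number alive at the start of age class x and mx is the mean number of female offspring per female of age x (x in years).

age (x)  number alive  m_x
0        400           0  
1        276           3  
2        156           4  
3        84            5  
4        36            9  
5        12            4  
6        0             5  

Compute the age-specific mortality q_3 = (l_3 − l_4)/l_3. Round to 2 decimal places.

0.57

lx = nx/n0 = nx/400: 1, 0.69, 0.39, 0.21, 0.09, 0.03, 0
q_3 = (l_3 − l_4) / l_3 = (0.21 − 0.09) / 0.21
     = 0.12 / 0.21 = 0.571429… → 0.57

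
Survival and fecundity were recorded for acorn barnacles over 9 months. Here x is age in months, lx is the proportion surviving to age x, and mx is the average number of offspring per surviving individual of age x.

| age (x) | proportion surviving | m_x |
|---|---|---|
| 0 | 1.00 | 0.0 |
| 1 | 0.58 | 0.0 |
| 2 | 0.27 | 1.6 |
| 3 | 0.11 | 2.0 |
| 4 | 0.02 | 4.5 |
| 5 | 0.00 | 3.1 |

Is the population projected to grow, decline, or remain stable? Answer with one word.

R0 = Σ lx·mx = 0 + 0 + 0.432 + 0.22 + 0.09 + 0 = 0.742
R0 < 1, so the population is declining.

declining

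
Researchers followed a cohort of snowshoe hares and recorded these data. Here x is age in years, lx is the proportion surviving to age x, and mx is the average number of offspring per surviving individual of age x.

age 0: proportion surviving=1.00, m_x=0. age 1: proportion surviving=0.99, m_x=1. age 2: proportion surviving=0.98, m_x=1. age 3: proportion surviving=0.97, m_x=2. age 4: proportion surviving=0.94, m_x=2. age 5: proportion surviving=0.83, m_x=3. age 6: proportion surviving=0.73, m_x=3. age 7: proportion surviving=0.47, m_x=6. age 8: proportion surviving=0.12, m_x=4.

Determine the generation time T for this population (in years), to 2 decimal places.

4.75

lx·mx: 0, 0.99, 0.98, 1.94, 1.88, 2.49, 2.19, 2.82, 0.48 → R0 = 13.77
x·lx·mx: 0, 0.99, 1.96, 5.82, 7.52, 12.45, 13.14, 19.74, 3.84 → Σ = 65.46
T = 65.46 / 13.77 = 4.753813… → 4.75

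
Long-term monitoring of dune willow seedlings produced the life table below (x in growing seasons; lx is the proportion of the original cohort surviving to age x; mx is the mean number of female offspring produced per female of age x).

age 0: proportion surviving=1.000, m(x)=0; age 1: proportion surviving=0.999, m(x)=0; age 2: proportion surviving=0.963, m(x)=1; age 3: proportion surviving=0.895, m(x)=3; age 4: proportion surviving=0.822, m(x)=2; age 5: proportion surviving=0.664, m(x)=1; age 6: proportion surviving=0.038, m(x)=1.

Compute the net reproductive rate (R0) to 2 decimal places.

lx·mx by age: 0, 0, 0.963, 2.685, 1.644, 0.664, 0.038
R0 = Σ lx·mx = 5.994 → 5.99

5.99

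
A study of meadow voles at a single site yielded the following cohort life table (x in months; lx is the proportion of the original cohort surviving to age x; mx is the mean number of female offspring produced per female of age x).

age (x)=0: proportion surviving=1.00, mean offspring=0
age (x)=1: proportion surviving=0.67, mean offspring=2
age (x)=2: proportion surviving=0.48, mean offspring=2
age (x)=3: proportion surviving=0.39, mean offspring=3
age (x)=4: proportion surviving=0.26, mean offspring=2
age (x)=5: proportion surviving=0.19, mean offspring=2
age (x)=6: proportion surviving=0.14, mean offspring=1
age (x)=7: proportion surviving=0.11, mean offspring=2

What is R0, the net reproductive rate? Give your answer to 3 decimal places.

lx·mx by age: 0, 1.34, 0.96, 1.17, 0.52, 0.38, 0.14, 0.22
R0 = Σ lx·mx = 4.73 → 4.730

4.730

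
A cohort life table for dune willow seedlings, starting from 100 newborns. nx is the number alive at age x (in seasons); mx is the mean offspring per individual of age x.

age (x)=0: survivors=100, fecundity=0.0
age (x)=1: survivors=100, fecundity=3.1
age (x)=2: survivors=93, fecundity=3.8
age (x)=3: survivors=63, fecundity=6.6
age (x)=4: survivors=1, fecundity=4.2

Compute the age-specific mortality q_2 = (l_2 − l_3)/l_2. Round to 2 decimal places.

lx = nx/n0 = nx/100: 1, 1, 0.93, 0.63, 0.01
q_2 = (l_2 − l_3) / l_2 = (0.93 − 0.63) / 0.93
     = 0.3 / 0.93 = 0.322581… → 0.32

0.32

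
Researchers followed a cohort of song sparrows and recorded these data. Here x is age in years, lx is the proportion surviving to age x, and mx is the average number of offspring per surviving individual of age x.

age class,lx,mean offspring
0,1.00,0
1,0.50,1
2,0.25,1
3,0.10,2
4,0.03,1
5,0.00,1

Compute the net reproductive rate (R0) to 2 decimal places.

lx·mx by age: 0, 0.5, 0.25, 0.2, 0.03, 0
R0 = Σ lx·mx = 0.98 → 0.98

0.98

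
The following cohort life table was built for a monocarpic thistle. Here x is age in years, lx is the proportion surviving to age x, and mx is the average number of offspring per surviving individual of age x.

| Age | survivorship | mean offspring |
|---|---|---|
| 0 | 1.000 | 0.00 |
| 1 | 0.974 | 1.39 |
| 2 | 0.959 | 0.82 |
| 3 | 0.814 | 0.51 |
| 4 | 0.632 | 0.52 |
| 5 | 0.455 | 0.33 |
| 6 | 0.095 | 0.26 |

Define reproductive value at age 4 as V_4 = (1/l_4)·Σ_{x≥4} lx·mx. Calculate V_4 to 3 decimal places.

0.797

lx·mx for x ≥ 4: 0.32864, 0.15015, 0.0247 → sum = 0.50349
V_4 = 0.50349 / l_4 = 0.50349 / 0.632 = 0.796661… → 0.797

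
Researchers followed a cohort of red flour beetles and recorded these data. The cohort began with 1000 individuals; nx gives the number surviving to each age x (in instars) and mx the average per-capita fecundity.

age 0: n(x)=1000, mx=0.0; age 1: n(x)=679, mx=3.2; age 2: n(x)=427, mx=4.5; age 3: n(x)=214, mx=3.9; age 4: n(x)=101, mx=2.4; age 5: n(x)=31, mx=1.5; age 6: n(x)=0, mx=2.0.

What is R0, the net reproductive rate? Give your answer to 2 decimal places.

lx = nx/n0 = nx/1000: 1, 0.679, 0.427, 0.214, 0.101, 0.031, 0
lx·mx by age: 0, 2.1728, 1.9215, 0.8346, 0.2424, 0.0465, 0
R0 = Σ lx·mx = 5.2178 → 5.22

5.22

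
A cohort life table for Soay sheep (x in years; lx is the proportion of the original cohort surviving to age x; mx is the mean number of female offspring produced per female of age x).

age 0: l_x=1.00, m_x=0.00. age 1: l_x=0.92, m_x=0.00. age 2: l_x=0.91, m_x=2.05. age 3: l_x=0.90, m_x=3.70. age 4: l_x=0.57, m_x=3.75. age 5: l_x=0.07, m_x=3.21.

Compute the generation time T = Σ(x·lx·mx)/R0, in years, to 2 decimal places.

3.10

lx·mx: 0, 0, 1.8655, 3.33, 2.1375, 0.2247 → R0 = 7.5577
x·lx·mx: 0, 0, 3.731, 9.99, 8.55, 1.1235 → Σ = 23.3945
T = 23.3945 / 7.5577 = 3.095452… → 3.10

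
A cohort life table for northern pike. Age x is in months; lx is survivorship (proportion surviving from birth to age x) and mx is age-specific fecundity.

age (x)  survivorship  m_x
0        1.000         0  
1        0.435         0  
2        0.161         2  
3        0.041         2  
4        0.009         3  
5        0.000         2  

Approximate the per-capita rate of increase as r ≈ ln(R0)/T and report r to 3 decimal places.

R0 = Σ lx·mx = 0 + 0 + 0.322 + 0.082 + 0.027 + 0 = 0.431
Σ x·lx·mx = 0.998; T = 0.998/0.431 = 2.31555…
r ≈ ln(R0)/T = ln(0.431)/2.31555… = -0.36348… → -0.363

-0.363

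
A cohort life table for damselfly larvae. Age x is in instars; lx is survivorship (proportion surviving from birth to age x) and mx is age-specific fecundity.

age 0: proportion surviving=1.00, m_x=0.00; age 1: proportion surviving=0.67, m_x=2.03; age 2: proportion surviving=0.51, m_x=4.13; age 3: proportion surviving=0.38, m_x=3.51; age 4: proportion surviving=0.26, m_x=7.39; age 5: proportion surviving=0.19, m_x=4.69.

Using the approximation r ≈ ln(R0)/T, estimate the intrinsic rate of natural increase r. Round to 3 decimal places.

0.712

R0 = Σ lx·mx = 0 + 1.3601 + 2.1063 + 1.3338 + 1.9214 + 0.8911 = 7.6127
Σ x·lx·mx = 21.7152; T = 21.7152/7.6127 = 2.8525…
r ≈ ln(R0)/T = ln(7.6127)/2.8525… = 0.71159… → 0.712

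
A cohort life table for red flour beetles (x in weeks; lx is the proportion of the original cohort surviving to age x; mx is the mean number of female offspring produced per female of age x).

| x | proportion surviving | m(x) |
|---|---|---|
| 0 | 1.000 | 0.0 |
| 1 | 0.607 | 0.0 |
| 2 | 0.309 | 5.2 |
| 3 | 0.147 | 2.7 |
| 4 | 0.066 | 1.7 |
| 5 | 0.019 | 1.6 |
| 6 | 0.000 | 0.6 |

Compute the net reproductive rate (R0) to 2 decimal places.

2.15

lx·mx by age: 0, 0, 1.6068, 0.3969, 0.1122, 0.0304, 0
R0 = Σ lx·mx = 2.1463 → 2.15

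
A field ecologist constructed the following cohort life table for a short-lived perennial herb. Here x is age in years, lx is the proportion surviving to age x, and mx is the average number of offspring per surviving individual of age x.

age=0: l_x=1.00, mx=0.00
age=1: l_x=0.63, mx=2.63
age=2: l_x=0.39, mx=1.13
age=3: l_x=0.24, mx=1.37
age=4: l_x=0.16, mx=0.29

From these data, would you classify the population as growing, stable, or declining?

growing

R0 = Σ lx·mx = 0 + 1.6569 + 0.4407 + 0.3288 + 0.0464 = 2.4728
R0 > 1, so the population is growing.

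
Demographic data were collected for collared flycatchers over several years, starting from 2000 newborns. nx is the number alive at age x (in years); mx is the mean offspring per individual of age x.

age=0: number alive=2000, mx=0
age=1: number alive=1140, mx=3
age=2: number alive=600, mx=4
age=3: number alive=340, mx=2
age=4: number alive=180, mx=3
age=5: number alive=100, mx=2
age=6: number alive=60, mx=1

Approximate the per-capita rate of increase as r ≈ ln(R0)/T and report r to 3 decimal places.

lx = nx/n0 = nx/2000: 1, 0.57, 0.3, 0.17, 0.09, 0.05, 0.03
R0 = Σ lx·mx = 0 + 1.71 + 1.2 + 0.34 + 0.27 + 0.1 + 0.03 = 3.65
Σ x·lx·mx = 6.89; T = 6.89/3.65 = 1.88767…
r ≈ ln(R0)/T = ln(3.65)/1.88767… = 0.68589… → 0.686

0.686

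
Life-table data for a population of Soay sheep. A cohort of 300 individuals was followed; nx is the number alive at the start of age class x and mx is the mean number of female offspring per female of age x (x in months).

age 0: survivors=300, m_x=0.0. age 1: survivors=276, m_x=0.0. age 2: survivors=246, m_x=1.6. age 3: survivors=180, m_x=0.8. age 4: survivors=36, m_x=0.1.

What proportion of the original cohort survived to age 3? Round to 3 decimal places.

0.600

l_3 = n_3/n_0 = 180/300 = 0.6 → 0.600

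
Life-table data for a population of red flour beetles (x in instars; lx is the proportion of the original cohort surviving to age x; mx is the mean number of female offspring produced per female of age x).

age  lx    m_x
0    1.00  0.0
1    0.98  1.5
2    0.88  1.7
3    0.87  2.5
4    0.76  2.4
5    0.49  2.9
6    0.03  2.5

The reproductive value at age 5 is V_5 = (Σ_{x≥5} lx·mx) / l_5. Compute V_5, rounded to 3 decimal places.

lx·mx for x ≥ 5: 1.421, 0.075 → sum = 1.496
V_5 = 1.496 / l_5 = 1.496 / 0.49 = 3.053061… → 3.053

3.053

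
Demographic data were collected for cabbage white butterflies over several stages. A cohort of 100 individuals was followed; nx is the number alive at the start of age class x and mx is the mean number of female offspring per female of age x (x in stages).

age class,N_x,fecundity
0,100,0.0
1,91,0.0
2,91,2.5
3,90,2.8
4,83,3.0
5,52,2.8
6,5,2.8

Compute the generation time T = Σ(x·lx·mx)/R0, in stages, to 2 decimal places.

3.40

lx = nx/n0 = nx/100: 1, 0.91, 0.91, 0.9, 0.83, 0.52, 0.05
lx·mx: 0, 0, 2.275, 2.52, 2.49, 1.456, 0.14 → R0 = 8.881
x·lx·mx: 0, 0, 4.55, 7.56, 9.96, 7.28, 0.84 → Σ = 30.19
T = 30.19 / 8.881 = 3.399392… → 3.40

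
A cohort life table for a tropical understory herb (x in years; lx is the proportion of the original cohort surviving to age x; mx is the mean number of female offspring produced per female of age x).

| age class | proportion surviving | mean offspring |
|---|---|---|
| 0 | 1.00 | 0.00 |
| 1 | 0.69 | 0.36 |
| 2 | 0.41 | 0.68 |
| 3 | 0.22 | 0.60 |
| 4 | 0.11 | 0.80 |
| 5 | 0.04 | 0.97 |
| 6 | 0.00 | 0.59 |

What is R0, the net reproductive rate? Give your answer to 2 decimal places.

0.79

lx·mx by age: 0, 0.2484, 0.2788, 0.132, 0.088, 0.0388, 0
R0 = Σ lx·mx = 0.786 → 0.79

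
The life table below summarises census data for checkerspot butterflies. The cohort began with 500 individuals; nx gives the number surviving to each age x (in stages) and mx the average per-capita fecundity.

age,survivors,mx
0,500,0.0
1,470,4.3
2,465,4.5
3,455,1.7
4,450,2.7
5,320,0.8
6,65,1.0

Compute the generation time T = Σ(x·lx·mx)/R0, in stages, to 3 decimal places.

2.344

lx = nx/n0 = nx/500: 1, 0.94, 0.93, 0.91, 0.9, 0.64, 0.13
lx·mx: 0, 4.042, 4.185, 1.547, 2.43, 0.512, 0.13 → R0 = 12.846
x·lx·mx: 0, 4.042, 8.37, 4.641, 9.72, 2.56, 0.78 → Σ = 30.113
T = 30.113 / 12.846 = 2.344154… → 2.344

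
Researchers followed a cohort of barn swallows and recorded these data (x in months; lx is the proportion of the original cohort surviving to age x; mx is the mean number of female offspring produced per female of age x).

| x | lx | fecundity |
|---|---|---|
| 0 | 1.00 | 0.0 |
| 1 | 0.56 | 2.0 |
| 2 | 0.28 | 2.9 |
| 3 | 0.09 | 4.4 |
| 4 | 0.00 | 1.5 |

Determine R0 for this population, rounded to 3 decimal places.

lx·mx by age: 0, 1.12, 0.812, 0.396, 0
R0 = Σ lx·mx = 2.328 → 2.328

2.328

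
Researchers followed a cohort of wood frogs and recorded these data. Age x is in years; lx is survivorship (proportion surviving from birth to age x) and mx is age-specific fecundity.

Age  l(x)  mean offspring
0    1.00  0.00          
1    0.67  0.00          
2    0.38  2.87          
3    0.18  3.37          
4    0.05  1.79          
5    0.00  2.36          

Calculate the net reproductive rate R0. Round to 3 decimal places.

lx·mx by age: 0, 0, 1.0906, 0.6066, 0.0895, 0
R0 = Σ lx·mx = 1.7867 → 1.787

1.787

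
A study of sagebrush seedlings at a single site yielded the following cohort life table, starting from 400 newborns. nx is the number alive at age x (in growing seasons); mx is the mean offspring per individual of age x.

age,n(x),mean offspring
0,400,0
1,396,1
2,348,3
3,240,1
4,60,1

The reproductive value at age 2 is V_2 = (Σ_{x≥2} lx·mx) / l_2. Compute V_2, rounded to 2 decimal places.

3.86

lx = nx/n0 = nx/400: 1, 0.99, 0.87, 0.6, 0.15
lx·mx for x ≥ 2: 2.61, 0.6, 0.15 → sum = 3.36
V_2 = 3.36 / l_2 = 3.36 / 0.87 = 3.862069… → 3.86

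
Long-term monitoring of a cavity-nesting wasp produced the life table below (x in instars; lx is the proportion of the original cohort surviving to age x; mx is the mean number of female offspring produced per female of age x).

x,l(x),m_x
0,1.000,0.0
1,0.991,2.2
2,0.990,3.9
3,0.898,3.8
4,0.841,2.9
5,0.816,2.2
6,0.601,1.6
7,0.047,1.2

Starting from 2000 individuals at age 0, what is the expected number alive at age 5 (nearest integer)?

Expected survivors = N0 · l_5 = 2000 × 0.816 = 1632 → 1632

1632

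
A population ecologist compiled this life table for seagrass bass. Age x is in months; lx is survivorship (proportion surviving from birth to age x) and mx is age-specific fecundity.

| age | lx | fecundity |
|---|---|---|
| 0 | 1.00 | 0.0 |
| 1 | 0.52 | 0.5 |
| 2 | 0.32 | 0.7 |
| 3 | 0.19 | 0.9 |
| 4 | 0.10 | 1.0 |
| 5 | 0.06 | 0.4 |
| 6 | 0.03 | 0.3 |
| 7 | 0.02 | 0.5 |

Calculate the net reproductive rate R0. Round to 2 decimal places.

0.80

lx·mx by age: 0, 0.26, 0.224, 0.171, 0.1, 0.024, 0.009, 0.01
R0 = Σ lx·mx = 0.798 → 0.80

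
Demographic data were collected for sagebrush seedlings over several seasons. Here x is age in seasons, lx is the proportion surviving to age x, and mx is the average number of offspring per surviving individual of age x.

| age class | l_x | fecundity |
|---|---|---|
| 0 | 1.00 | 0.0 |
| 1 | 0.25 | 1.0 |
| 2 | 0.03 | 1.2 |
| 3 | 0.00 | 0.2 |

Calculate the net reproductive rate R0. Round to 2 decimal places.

lx·mx by age: 0, 0.25, 0.036, 0
R0 = Σ lx·mx = 0.286 → 0.29

0.29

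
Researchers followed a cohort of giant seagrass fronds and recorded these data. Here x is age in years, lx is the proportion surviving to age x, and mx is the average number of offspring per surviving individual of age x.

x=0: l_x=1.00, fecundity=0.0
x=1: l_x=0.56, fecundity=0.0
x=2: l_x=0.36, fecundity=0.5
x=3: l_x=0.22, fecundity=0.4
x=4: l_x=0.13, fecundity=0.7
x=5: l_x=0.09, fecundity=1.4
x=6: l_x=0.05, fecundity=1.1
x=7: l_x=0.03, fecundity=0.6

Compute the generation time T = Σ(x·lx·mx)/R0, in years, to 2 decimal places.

lx·mx: 0, 0, 0.18, 0.088, 0.091, 0.126, 0.055, 0.018 → R0 = 0.558
x·lx·mx: 0, 0, 0.36, 0.264, 0.364, 0.63, 0.33, 0.126 → Σ = 2.074
T = 2.074 / 0.558 = 3.716846… → 3.72

3.72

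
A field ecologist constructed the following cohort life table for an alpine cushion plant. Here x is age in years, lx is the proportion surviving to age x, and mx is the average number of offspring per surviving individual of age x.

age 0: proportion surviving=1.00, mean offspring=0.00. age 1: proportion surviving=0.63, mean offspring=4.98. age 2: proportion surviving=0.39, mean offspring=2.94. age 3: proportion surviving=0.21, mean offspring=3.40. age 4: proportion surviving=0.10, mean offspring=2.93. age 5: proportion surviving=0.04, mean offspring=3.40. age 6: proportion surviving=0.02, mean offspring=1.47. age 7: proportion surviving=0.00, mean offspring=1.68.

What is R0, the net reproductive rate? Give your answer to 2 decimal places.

lx·mx by age: 0, 3.1374, 1.1466, 0.714, 0.293, 0.136, 0.0294, 0
R0 = Σ lx·mx = 5.4564 → 5.46

5.46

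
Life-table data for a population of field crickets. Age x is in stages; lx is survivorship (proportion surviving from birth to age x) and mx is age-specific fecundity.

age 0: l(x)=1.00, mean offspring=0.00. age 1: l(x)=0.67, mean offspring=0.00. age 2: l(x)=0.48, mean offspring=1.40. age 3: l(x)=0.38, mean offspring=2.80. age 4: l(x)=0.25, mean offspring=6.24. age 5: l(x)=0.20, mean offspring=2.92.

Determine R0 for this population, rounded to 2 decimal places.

3.88

lx·mx by age: 0, 0, 0.672, 1.064, 1.56, 0.584
R0 = Σ lx·mx = 3.88 → 3.88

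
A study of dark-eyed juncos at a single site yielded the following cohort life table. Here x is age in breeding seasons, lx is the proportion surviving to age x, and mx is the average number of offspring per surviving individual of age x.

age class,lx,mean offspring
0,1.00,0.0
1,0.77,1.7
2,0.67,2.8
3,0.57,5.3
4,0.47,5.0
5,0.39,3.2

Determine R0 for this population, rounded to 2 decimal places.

9.80

lx·mx by age: 0, 1.309, 1.876, 3.021, 2.35, 1.248
R0 = Σ lx·mx = 9.804 → 9.80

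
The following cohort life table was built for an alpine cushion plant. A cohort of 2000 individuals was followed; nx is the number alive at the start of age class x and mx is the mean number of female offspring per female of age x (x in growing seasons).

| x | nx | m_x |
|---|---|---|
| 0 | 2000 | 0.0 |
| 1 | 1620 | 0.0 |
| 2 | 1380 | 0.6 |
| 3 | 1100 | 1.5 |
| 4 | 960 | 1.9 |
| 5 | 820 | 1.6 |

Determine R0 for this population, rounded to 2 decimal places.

2.81

lx = nx/n0 = nx/2000: 1, 0.81, 0.69, 0.55, 0.48, 0.41
lx·mx by age: 0, 0, 0.414, 0.825, 0.912, 0.656
R0 = Σ lx·mx = 2.807 → 2.81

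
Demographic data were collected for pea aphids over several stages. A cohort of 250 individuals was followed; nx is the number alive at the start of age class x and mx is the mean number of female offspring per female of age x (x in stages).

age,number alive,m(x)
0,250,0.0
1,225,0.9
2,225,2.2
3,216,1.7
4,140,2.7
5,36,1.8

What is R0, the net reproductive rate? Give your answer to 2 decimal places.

6.03

lx = nx/n0 = nx/250: 1, 0.9, 0.9, 0.864, 0.56, 0.144
lx·mx by age: 0, 0.81, 1.98, 1.4688, 1.512, 0.2592
R0 = Σ lx·mx = 6.03 → 6.03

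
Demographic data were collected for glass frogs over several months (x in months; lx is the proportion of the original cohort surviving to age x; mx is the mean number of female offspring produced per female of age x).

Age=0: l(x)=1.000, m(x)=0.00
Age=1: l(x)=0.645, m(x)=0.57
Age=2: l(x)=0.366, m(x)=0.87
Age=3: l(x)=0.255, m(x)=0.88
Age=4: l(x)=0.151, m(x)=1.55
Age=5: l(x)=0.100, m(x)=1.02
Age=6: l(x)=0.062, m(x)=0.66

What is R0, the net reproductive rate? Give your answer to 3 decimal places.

lx·mx by age: 0, 0.36765, 0.31842, 0.2244, 0.23405, 0.102, 0.04092
R0 = Σ lx·mx = 1.28744 → 1.287

1.287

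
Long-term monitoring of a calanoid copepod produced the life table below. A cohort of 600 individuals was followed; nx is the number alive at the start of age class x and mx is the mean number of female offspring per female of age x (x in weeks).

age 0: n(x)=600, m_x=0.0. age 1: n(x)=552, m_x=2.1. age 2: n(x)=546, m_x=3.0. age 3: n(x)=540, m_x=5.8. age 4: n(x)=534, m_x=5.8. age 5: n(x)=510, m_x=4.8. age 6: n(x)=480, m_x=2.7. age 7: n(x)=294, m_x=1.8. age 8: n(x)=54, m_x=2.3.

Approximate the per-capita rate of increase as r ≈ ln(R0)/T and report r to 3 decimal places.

0.819

lx = nx/n0 = nx/600: 1, 0.92, 0.91, 0.9, 0.89, 0.85, 0.8, 0.49, 0.09
R0 = Σ lx·mx = 0 + 1.932 + 2.73 + 5.22 + 5.162 + 4.08 + 2.16 + 0.882 + 0.207 = 22.373
Σ x·lx·mx = 84.89; T = 84.89/22.373 = 3.79431…
r ≈ ln(R0)/T = ln(22.373)/3.79431… = 0.81908… → 0.819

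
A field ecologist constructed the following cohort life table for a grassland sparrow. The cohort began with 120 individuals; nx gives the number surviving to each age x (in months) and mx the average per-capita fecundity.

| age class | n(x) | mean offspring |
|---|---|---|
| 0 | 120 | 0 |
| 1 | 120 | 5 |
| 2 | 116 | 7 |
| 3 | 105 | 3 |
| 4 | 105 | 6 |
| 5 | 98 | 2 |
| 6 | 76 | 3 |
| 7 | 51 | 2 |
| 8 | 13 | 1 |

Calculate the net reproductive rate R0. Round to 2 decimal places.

lx = nx/n0 = nx/120: 1, 1, 0.96667…, 0.875, 0.875, 0.81667…, 0.63333…, 0.425, 0.10833…
lx·mx by age: 0, 5, 6.766667…, 2.625, 5.25, 1.633333…, 1.9…, 0.85, 0.108333…
R0 = Σ lx·mx = 24.133333… → 24.13

24.13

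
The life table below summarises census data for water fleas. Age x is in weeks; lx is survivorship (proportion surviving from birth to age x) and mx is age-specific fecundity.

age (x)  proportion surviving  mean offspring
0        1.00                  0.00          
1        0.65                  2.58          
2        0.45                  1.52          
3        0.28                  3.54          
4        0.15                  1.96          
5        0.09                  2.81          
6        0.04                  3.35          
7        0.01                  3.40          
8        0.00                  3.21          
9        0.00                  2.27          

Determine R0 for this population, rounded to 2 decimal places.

4.07

lx·mx by age: 0, 1.677, 0.684, 0.9912, 0.294, 0.2529, 0.134, 0.034, 0, 0
R0 = Σ lx·mx = 4.0671 → 4.07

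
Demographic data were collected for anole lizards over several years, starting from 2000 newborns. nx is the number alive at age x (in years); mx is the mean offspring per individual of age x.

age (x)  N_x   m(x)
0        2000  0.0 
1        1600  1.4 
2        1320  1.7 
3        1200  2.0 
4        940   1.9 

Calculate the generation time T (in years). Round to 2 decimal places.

lx = nx/n0 = nx/2000: 1, 0.8, 0.66, 0.6, 0.47
lx·mx: 0, 1.12, 1.122, 1.2, 0.893 → R0 = 4.335
x·lx·mx: 0, 1.12, 2.244, 3.6, 3.572 → Σ = 10.536
T = 10.536 / 4.335 = 2.43045… → 2.43

2.43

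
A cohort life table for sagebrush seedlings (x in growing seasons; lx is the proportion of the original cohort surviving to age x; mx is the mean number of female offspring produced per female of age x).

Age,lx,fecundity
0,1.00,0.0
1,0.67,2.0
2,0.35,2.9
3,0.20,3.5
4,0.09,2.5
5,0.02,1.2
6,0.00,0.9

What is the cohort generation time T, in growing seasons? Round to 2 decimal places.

1.96

lx·mx: 0, 1.34, 1.015, 0.7, 0.225, 0.024, 0 → R0 = 3.304
x·lx·mx: 0, 1.34, 2.03, 2.1, 0.9, 0.12, 0 → Σ = 6.49
T = 6.49 / 3.304 = 1.964286… → 1.96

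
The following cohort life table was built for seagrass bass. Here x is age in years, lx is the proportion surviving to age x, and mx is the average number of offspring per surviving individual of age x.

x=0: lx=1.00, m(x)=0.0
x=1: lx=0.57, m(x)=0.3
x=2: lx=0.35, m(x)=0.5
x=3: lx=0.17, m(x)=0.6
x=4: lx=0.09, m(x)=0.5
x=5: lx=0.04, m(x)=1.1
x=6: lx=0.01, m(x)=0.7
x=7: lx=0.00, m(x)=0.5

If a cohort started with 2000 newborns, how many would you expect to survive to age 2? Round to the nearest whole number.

Expected survivors = N0 · l_2 = 2000 × 0.35 = 700 → 700

700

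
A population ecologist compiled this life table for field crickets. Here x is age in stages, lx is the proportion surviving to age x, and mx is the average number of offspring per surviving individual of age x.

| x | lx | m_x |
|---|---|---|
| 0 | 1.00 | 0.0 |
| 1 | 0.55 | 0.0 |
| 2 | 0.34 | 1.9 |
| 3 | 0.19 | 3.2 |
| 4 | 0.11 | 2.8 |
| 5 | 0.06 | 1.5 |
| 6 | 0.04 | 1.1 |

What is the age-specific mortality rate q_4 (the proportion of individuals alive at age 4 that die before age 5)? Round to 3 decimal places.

0.455

q_4 = (l_4 − l_5) / l_4 = (0.11 − 0.06) / 0.11
     = 0.05 / 0.11 = 0.454545… → 0.455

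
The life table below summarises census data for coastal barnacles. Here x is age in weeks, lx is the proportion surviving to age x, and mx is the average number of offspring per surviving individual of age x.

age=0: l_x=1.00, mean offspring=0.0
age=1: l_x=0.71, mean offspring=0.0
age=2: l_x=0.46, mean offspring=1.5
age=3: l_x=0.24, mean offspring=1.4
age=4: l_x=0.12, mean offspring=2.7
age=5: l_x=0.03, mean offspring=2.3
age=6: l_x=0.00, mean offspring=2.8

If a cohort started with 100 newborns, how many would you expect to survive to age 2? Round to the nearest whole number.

46

Expected survivors = N0 · l_2 = 100 × 0.46 = 46 → 46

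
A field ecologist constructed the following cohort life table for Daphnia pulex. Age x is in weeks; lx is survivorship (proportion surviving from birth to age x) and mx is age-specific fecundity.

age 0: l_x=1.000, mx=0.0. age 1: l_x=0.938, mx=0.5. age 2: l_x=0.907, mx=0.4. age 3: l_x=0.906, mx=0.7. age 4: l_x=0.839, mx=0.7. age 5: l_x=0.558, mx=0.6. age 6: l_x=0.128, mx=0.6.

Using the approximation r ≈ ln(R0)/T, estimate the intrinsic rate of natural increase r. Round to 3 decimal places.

0.293

R0 = Σ lx·mx = 0 + 0.469 + 0.3628 + 0.6342 + 0.5873 + 0.3348 + 0.0768 = 2.4649
Σ x·lx·mx = 7.5812; T = 7.5812/2.4649 = 3.07566…
r ≈ ln(R0)/T = ln(2.4649)/3.07566… = 0.29332… → 0.293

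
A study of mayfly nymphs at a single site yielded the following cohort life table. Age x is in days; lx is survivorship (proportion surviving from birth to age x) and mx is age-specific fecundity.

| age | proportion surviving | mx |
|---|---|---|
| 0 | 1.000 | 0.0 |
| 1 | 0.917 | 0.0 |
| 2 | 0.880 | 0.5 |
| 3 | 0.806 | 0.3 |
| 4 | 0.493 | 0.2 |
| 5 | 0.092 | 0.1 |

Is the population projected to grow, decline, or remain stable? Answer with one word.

R0 = Σ lx·mx = 0 + 0 + 0.44 + 0.2418 + 0.0986 + 0.0092 = 0.7896
R0 < 1, so the population is declining.

declining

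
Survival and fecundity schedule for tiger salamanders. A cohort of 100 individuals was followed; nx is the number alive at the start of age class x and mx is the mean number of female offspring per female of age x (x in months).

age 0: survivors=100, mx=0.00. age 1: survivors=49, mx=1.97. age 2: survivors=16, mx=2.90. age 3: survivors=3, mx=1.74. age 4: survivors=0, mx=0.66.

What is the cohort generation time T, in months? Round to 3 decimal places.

1.384

lx = nx/n0 = nx/100: 1, 0.49, 0.16, 0.03, 0
lx·mx: 0, 0.9653, 0.464, 0.0522, 0 → R0 = 1.4815
x·lx·mx: 0, 0.9653, 0.928, 0.1566, 0 → Σ = 2.0499
T = 2.0499 / 1.4815 = 1.383665… → 1.384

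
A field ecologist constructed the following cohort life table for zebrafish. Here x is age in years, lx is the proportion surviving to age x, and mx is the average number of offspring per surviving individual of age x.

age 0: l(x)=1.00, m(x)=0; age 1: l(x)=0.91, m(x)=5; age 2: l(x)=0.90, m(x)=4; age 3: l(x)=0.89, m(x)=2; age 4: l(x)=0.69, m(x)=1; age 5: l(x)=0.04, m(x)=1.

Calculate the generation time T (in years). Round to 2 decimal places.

lx·mx: 0, 4.55, 3.6, 1.78, 0.69, 0.04 → R0 = 10.66
x·lx·mx: 0, 4.55, 7.2, 5.34, 2.76, 0.2 → Σ = 20.05
T = 20.05 / 10.66 = 1.880863… → 1.88

1.88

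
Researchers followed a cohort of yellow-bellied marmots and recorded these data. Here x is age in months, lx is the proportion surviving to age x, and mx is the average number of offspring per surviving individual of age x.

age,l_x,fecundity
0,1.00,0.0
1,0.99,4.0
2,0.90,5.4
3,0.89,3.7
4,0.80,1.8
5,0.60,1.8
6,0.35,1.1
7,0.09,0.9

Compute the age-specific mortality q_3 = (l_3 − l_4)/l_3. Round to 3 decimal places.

0.101

q_3 = (l_3 − l_4) / l_3 = (0.89 − 0.8) / 0.89
     = 0.09 / 0.89 = 0.101124… → 0.101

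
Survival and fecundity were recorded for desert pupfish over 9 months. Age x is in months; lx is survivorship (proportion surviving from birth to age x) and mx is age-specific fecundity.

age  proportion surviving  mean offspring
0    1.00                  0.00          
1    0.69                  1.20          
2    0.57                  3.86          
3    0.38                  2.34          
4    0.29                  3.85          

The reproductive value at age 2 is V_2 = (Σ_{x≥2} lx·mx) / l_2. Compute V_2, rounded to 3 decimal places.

lx·mx for x ≥ 2: 2.2002, 0.8892, 1.1165 → sum = 4.2059
V_2 = 4.2059 / l_2 = 4.2059 / 0.57 = 7.378772… → 7.379

7.379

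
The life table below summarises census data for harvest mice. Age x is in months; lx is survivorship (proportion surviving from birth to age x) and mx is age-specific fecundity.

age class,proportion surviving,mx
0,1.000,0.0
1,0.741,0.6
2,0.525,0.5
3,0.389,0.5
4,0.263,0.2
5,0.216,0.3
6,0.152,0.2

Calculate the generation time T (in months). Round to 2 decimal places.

2.16

lx·mx: 0, 0.4446, 0.2625, 0.1945, 0.0526, 0.0648, 0.0304 → R0 = 1.0494
x·lx·mx: 0, 0.4446, 0.525, 0.5835, 0.2104, 0.324, 0.1824 → Σ = 2.2699
T = 2.2699 / 1.0494 = 2.163046… → 2.16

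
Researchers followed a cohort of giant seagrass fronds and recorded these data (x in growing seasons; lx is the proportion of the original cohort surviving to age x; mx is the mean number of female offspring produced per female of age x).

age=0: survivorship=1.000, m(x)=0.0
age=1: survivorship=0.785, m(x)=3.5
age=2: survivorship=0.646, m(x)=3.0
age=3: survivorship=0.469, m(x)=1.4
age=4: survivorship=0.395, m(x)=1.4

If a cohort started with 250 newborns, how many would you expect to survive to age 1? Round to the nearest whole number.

196

Expected survivors = N0 · l_1 = 250 × 0.785 = 196.25 → 196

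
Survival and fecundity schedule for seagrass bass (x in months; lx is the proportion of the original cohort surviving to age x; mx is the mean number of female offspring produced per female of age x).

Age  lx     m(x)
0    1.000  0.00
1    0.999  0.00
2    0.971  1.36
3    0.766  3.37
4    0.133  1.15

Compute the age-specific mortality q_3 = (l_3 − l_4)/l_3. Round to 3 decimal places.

q_3 = (l_3 − l_4) / l_3 = (0.766 − 0.133) / 0.766
     = 0.633 / 0.766 = 0.826371… → 0.826

0.826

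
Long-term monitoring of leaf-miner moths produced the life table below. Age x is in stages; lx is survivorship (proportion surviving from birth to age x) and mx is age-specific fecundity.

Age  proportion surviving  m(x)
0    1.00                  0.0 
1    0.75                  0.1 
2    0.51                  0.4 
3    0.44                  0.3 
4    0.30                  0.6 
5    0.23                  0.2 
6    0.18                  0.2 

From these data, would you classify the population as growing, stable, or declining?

declining

R0 = Σ lx·mx = 0 + 0.075 + 0.204 + 0.132 + 0.18 + 0.046 + 0.036 = 0.673
R0 < 1, so the population is declining.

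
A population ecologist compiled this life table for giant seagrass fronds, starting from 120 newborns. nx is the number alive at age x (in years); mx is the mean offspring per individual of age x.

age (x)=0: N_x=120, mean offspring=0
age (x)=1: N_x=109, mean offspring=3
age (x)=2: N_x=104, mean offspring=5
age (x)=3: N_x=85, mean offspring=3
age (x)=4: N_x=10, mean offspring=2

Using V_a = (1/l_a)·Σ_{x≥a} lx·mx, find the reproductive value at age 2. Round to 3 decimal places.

7.644

lx = nx/n0 = nx/120: 1, 0.90833…, 0.86667…, 0.70833…, 0.08333…
lx·mx for x ≥ 2: 4.333333…, 2.125…, 0.166667… → sum = 6.625…
V_2 = 6.625… / l_2 = 6.625… / 0.866667… = 7.644231… → 7.644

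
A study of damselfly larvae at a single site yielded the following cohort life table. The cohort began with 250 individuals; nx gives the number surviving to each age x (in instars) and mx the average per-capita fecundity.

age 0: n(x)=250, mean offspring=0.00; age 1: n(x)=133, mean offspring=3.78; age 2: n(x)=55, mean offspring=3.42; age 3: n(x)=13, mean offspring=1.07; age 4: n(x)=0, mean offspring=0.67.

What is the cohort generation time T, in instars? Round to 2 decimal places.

lx = nx/n0 = nx/250: 1, 0.532, 0.22, 0.052, 0
lx·mx: 0, 2.01096, 0.7524, 0.05564, 0 → R0 = 2.819
x·lx·mx: 0, 2.01096, 1.5048, 0.16692, 0 → Σ = 3.68268
T = 3.68268 / 2.819 = 1.306378… → 1.31

1.31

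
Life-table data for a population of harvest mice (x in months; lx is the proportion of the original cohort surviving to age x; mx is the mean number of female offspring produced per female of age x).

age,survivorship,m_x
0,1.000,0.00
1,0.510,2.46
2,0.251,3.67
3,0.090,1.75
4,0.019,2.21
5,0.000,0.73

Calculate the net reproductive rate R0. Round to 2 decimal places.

2.38

lx·mx by age: 0, 1.2546, 0.92117, 0.1575, 0.04199, 0
R0 = Σ lx·mx = 2.37526 → 2.38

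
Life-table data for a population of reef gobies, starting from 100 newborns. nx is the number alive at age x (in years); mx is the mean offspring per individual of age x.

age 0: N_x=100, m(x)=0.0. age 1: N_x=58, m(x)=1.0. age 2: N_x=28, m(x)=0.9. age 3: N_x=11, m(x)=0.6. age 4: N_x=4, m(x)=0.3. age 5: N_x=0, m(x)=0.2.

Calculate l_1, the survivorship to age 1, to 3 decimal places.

l_1 = n_1/n_0 = 58/100 = 0.58 → 0.580

0.580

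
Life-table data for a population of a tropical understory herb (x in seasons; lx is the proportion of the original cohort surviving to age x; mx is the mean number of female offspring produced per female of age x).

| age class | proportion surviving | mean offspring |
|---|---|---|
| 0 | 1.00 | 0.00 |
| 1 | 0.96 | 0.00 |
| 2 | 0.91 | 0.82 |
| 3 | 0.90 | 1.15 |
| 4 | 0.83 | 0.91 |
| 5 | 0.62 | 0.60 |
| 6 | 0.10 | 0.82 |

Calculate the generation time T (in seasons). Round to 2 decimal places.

3.33

lx·mx: 0, 0, 0.7462, 1.035, 0.7553, 0.372, 0.082 → R0 = 2.9905
x·lx·mx: 0, 0, 1.4924, 3.105, 3.0212, 1.86, 0.492 → Σ = 9.9706
T = 9.9706 / 2.9905 = 3.334091… → 3.33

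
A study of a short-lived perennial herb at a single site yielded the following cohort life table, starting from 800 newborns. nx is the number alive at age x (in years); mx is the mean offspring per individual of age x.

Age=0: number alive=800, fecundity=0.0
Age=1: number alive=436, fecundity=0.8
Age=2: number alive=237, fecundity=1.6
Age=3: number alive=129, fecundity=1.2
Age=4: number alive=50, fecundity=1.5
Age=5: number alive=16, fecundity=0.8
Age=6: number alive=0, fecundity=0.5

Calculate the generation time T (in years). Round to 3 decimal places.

1.994

lx = nx/n0 = nx/800: 1, 0.545, 0.29625, 0.16125, 0.0625, 0.02, 0
lx·mx: 0, 0.436, 0.474, 0.1935, 0.09375, 0.016, 0 → R0 = 1.21325
x·lx·mx: 0, 0.436, 0.948, 0.5805, 0.375, 0.08, 0 → Σ = 2.4195
T = 2.4195 / 1.21325 = 1.99423… → 1.994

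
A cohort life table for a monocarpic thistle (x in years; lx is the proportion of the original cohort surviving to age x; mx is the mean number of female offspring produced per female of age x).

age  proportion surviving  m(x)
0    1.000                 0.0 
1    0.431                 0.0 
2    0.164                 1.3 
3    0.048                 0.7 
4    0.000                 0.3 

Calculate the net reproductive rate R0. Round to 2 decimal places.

lx·mx by age: 0, 0, 0.2132, 0.0336, 0
R0 = Σ lx·mx = 0.2468 → 0.25

0.25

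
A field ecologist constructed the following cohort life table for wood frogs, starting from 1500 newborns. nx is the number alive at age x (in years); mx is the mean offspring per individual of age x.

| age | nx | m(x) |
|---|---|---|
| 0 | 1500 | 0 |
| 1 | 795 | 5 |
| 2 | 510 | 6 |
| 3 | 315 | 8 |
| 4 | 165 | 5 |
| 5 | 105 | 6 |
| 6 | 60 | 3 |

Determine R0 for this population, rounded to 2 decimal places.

lx = nx/n0 = nx/1500: 1, 0.53, 0.34, 0.21, 0.11, 0.07, 0.04
lx·mx by age: 0, 2.65, 2.04, 1.68, 0.55, 0.42, 0.12
R0 = Σ lx·mx = 7.46 → 7.46

7.46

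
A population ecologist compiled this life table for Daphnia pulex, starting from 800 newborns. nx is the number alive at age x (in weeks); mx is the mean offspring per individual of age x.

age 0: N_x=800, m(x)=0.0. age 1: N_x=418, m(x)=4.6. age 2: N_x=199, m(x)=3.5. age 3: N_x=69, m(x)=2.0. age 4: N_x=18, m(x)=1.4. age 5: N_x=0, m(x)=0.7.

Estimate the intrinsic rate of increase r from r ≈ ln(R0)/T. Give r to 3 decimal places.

lx = nx/n0 = nx/800: 1, 0.5225, 0.24875, 0.08625, 0.0225, 0
R0 = Σ lx·mx = 0 + 2.4035 + 0.87063… + 0.1725… + 0.0315 + 0 = 3.478125
Σ x·lx·mx = 4.78825; T = 4.78825/3.478125 = 1.37668…
r ≈ ln(R0)/T = ln(3.478125)/1.37668… = 0.90544… → 0.905

0.905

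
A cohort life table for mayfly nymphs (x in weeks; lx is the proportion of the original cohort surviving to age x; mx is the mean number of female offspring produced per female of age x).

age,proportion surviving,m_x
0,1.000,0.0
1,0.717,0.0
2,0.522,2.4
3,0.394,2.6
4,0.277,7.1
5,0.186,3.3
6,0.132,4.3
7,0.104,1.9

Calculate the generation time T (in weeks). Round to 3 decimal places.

3.789

lx·mx: 0, 0, 1.2528, 1.0244, 1.9667, 0.6138, 0.5676, 0.1976 → R0 = 5.6229
x·lx·mx: 0, 0, 2.5056, 3.0732, 7.8668, 3.069, 3.4056, 1.3832 → Σ = 21.3034
T = 21.3034 / 5.6229 = 3.788686… → 3.789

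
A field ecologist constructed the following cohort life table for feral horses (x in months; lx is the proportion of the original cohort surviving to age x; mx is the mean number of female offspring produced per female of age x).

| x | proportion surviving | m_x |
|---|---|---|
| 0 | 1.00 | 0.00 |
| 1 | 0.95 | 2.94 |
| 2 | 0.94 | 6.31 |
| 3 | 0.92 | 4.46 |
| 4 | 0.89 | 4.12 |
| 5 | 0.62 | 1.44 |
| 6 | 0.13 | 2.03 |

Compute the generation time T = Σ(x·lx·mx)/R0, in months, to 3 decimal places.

lx·mx: 0, 2.793, 5.9314, 4.1032, 3.6668, 0.8928, 0.2639 → R0 = 17.6511
x·lx·mx: 0, 2.793, 11.8628, 12.3096, 14.6672, 4.464, 1.5834 → Σ = 47.68
T = 47.68 / 17.6511 = 2.701248… → 2.701

2.701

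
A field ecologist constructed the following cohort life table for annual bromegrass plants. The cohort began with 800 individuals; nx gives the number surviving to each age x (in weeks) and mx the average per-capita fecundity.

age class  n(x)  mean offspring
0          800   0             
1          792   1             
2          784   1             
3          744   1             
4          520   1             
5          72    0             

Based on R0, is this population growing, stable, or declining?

lx = nx/n0 = nx/800: 1, 0.99, 0.98, 0.93, 0.65, 0.09
R0 = Σ lx·mx = 0 + 0.99 + 0.98 + 0.93 + 0.65 + 0 = 3.55
R0 > 1, so the population is growing.

growing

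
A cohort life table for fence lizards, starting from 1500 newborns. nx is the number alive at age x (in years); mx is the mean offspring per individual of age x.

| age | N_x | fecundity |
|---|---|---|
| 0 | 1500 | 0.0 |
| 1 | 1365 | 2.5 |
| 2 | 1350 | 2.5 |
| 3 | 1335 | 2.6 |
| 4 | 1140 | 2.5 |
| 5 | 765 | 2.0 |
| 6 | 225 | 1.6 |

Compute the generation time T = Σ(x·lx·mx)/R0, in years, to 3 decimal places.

2.786

lx = nx/n0 = nx/1500: 1, 0.91, 0.9, 0.89, 0.76, 0.51, 0.15
lx·mx: 0, 2.275, 2.25, 2.314, 1.9, 1.02, 0.24 → R0 = 9.999
x·lx·mx: 0, 2.275, 4.5, 6.942, 7.6, 5.1, 1.44 → Σ = 27.857
T = 27.857 / 9.999 = 2.785979… → 2.786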